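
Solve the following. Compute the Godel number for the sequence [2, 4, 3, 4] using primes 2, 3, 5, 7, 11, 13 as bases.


Encode each element as an exponent of the corresponding prime:
  2^2 = 4
  3^4 = 81
  5^3 = 125
  7^4 = 2401
Product = 4 * 81 * 125 * 2401 = 97240500

97240500


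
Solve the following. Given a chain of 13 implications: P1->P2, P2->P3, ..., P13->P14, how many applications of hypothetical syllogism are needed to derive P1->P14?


With 13 implications in a chain connecting 14 propositions:
P1->P2, P2->P3, ..., P13->P14
Steps needed = (number of implications) - 1 = 13 - 1 = 12

12


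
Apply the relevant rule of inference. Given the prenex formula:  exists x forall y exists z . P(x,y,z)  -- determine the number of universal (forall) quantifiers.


Quantifier prefix: exists x forall y exists z
Mark each quantifier type:
  E U E
Universal count = 1, Existential count = 2
Asked for universal (forall) quantifiers: 1

1


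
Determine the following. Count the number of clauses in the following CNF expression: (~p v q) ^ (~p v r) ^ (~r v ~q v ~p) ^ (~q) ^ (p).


A CNF formula is a conjunction of clauses.
Clauses are separated by ^.
Counting the conjuncts: 5 clauses.

5


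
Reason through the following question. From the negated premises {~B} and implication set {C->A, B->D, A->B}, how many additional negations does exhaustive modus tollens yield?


Initial negated facts: {~B}
Apply modus tollens to closure:
  ~B and A->B  =>  ~A
  ~A and C->A  =>  ~C
Final negated: {~A, ~B, ~C}
New negations: {~A, ~C}
Count = 2

2


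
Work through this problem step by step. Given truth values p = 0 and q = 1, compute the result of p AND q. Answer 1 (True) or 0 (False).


p = 0, q = 1
Operation: p AND q
Evaluate: 0 AND 1 = 0

0


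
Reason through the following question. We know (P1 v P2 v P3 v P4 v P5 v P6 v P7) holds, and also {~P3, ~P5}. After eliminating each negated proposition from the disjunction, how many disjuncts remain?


Original disjuncts (7): P1, P2, P3, P4, P5, P6, P7
Negated (eliminate): ~P3, ~P5
Remaining disjuncts: P1, P2, P4, P6, P7
Count = 7 - 2 = 5

5


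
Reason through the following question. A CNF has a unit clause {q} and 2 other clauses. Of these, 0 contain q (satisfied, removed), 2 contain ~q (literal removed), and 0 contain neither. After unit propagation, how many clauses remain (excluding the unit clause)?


Satisfied (removed): 0
Shortened (remain): 2
Unchanged (remain): 0
Remaining = 2 + 0 = 2

2


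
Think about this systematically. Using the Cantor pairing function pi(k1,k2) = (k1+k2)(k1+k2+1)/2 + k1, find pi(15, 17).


k1 + k2 = 32
(k1+k2)(k1+k2+1)/2 = 32 * 33 / 2 = 528
pi = 528 + 15 = 543

543


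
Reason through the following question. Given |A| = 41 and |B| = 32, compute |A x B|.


The Cartesian product A x B contains all ordered pairs (a, b).
|A x B| = |A| * |B| = 41 * 32 = 1312

1312


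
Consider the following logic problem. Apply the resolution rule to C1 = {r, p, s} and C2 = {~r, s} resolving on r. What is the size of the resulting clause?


Remove r from C1 and ~r from C2.
C1 remainder: {p, s}
C2 remainder: {s}
Union (resolvent): {p, s}
Resolvent has 2 literal(s).

2


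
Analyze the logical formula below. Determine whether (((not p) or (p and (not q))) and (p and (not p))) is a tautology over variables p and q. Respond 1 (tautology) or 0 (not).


Check all 4 assignments:
p=0, q=0: 0
p=0, q=1: 0
p=1, q=0: 0
p=1, q=1: 0
Satisfying count = 0/4.
Tautology iff count = 4: no.

0


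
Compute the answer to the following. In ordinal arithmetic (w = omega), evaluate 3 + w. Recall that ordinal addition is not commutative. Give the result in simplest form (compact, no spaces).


Compute 3 + w.
Ordinal + is associative but NOT commutative; for finite n>0, n + w = w but w + n stays w+n.
Any finite left addend is absorbed by w on the right: 3 + w = w.
Result = w

w


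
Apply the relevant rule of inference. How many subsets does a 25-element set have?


The power set of a set with n elements has 2^n elements.
|P(S)| = 2^25 = 33554432

33554432


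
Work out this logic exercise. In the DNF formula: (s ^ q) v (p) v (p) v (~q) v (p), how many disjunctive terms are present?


A DNF formula is a disjunction of terms (conjunctions).
Terms are separated by v.
Counting the disjuncts: 5 terms.

5


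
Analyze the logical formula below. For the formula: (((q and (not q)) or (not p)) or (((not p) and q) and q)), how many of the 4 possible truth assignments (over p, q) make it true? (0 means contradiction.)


Check all 4 assignments:
p=0, q=0: 1
p=0, q=1: 1
p=1, q=0: 0
p=1, q=1: 0
Count of True = 2

2


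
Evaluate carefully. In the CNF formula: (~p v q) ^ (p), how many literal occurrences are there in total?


Counting literals in each clause:
Clause 1: 2 literal(s)
Clause 2: 1 literal(s)
Total = 3

3


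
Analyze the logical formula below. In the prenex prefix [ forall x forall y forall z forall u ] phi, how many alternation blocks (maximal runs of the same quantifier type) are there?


Quantifier-type sequence: A A A A  (A=forall, E=exists)
Group into maximal same-type runs:
  Ax4
Number of blocks = 1

1


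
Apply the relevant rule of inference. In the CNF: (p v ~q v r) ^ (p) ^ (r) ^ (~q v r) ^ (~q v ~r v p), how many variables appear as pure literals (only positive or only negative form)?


Check each variable for pure literal status:
p: pure positive
q: pure negative
r: mixed (not pure)
Pure literal count = 2

2


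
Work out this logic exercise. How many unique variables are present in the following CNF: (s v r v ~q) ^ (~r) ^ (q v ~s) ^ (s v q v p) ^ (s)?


Identify each variable that appears in the formula.
Variables found: p, q, r, s
Count = 4

4


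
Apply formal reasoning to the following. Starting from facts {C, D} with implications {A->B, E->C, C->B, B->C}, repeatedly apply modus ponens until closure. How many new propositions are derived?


Initial facts: {C, D}
Apply modus ponens to closure:
  C and C->B  =>  B
Final known: {B, C, D}
New propositions: {B}
Count = 1

1


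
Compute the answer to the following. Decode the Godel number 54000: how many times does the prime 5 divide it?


Factorize 54000 by dividing by 5 repeatedly.
Division steps: 5 divides 54000 exactly 3 time(s).
Exponent of 5 = 3

3


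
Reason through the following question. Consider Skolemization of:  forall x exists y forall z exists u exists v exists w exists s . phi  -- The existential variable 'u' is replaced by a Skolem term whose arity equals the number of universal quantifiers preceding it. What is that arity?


Quantifier prefix: forall x exists y forall z exists u exists v exists w exists s
'u' is existentially quantified at position 4.
Universal variables preceding it: x, z
Skolem function arity = 2

2


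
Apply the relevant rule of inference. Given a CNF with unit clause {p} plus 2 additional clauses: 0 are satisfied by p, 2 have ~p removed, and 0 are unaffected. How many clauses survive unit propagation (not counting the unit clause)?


Satisfied (removed): 0
Shortened (remain): 2
Unchanged (remain): 0
Remaining = 2 + 0 = 2

2


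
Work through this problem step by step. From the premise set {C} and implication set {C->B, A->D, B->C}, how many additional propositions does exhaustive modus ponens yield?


Initial facts: {C}
Apply modus ponens to closure:
  C and C->B  =>  B
Final known: {B, C}
New propositions: {B}
Count = 1

1


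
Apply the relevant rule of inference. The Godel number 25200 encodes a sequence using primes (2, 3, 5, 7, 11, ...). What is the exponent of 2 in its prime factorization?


Factorize 25200 by dividing by 2 repeatedly.
Division steps: 2 divides 25200 exactly 4 time(s).
Exponent of 2 = 4

4


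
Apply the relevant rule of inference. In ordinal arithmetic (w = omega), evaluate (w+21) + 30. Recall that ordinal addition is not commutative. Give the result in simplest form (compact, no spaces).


Compute (w+21) + 30.
Ordinal + is associative but NOT commutative; for finite n>0, n + w = w but w + n stays w+n.
By associativity: (w+21) + 30 = w + (21+30) = w+51.
Result = w+51

w+51


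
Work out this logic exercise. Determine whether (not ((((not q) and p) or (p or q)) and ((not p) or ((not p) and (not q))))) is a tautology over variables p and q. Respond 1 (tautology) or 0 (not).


Check all 4 assignments:
p=0, q=0: 1
p=0, q=1: 0
p=1, q=0: 1
p=1, q=1: 1
Satisfying count = 3/4.
Tautology iff count = 4: no.

0


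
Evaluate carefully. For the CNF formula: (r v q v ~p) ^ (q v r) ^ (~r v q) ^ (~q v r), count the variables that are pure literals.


Check each variable for pure literal status:
p: pure negative
q: mixed (not pure)
r: mixed (not pure)
Pure literal count = 1

1


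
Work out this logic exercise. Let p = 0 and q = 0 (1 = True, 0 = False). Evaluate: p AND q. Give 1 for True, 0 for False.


p = 0, q = 0
Operation: p AND q
Evaluate: 0 AND 0 = 0

0


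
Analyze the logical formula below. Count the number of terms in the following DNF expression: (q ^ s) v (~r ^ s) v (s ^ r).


A DNF formula is a disjunction of terms (conjunctions).
Terms are separated by v.
Counting the disjuncts: 3 terms.

3


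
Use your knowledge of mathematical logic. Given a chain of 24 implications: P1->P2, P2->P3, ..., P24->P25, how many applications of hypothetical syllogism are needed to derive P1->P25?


With 24 implications in a chain connecting 25 propositions:
P1->P2, P2->P3, ..., P24->P25
Steps needed = (number of implications) - 1 = 24 - 1 = 23

23


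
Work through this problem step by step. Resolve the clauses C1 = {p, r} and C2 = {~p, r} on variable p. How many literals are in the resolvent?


Remove p from C1 and ~p from C2.
C1 remainder: {r}
C2 remainder: {r}
Union (resolvent): {r}
Resolvent has 1 literal(s).

1


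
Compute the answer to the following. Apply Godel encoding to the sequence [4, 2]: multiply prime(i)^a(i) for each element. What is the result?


Encode each element as an exponent of the corresponding prime:
  2^4 = 16
  3^2 = 9
Product = 16 * 9 = 144

144


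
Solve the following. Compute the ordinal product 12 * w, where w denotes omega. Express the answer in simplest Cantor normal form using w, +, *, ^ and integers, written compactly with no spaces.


Compute 12 * w.
Ordinal * is associative and left-distributive over +, but NOT commutative; for finite n>1, n*w = w but w*n stays w*n.
For finite n>0, n * w = sup{n*k : k<w} = w. So 12 * w = w.
Result = w

w


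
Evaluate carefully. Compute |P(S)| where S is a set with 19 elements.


The power set of a set with n elements has 2^n elements.
|P(S)| = 2^19 = 524288

524288


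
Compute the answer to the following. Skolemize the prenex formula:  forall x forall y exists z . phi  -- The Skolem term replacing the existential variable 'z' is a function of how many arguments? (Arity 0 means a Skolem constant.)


Quantifier prefix: forall x forall y exists z
'z' is existentially quantified at position 3.
Universal variables preceding it: x, y
Skolem function arity = 2

2


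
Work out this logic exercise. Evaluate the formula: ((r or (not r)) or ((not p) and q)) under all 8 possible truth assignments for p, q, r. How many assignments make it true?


Check all 8 assignments:
p=0, q=0, r=0: 1
p=0, q=0, r=1: 1
p=0, q=1, r=0: 1
p=0, q=1, r=1: 1
p=1, q=0, r=0: 1
p=1, q=0, r=1: 1
p=1, q=1, r=0: 1
p=1, q=1, r=1: 1
Count of True = 8

8


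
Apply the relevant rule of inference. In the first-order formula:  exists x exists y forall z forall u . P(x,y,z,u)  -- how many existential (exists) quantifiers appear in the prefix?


Quantifier prefix: exists x exists y forall z forall u
Mark each quantifier type:
  E E U U
Universal count = 2, Existential count = 2
Asked for existential (exists) quantifiers: 2

2


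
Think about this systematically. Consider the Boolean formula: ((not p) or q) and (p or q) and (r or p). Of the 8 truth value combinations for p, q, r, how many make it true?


Evaluate all 8 assignments for p, q, r:
p=0, q=0, r=0: 0
p=0, q=0, r=1: 0
p=0, q=1, r=0: 0
p=0, q=1, r=1: 1
p=1, q=0, r=0: 0
p=1, q=0, r=1: 0
p=1, q=1, r=0: 1
p=1, q=1, r=1: 1
Satisfying count = 3

3


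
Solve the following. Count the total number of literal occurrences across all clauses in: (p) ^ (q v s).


Counting literals in each clause:
Clause 1: 1 literal(s)
Clause 2: 2 literal(s)
Total = 3

3


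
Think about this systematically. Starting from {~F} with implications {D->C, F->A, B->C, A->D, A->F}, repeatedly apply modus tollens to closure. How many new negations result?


Initial negated facts: {~F}
Apply modus tollens to closure:
  ~F and A->F  =>  ~A
Final negated: {~A, ~F}
New negations: {~A}
Count = 1

1


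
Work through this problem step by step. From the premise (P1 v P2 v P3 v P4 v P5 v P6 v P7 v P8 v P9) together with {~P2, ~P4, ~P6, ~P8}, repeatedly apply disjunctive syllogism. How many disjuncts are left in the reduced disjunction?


Original disjuncts (9): P1, P2, P3, P4, P5, P6, P7, P8, P9
Negated (eliminate): ~P2, ~P4, ~P6, ~P8
Remaining disjuncts: P1, P3, P5, P7, P9
Count = 9 - 4 = 5

5


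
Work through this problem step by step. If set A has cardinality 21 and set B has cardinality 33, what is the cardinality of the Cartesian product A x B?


The Cartesian product A x B contains all ordered pairs (a, b).
|A x B| = |A| * |B| = 21 * 33 = 693

693


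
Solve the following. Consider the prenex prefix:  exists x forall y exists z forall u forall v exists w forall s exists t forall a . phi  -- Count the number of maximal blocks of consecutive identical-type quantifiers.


Quantifier-type sequence: E A E A A E A E A  (A=forall, E=exists)
Group into maximal same-type runs:
  Ex1 | Ax1 | Ex1 | Ax2 | Ex1 | Ax1 | Ex1 | Ax1
Number of blocks = 8

8


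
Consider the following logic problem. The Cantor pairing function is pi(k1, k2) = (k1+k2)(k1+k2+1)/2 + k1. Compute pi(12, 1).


k1 + k2 = 13
(k1+k2)(k1+k2+1)/2 = 13 * 14 / 2 = 91
pi = 91 + 12 = 103

103


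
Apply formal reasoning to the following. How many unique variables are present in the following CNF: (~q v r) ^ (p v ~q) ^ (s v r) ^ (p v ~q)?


Identify each variable that appears in the formula.
Variables found: p, q, r, s
Count = 4

4


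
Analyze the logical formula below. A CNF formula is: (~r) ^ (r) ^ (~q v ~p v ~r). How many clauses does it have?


A CNF formula is a conjunction of clauses.
Clauses are separated by ^.
Counting the conjuncts: 3 clauses.

3


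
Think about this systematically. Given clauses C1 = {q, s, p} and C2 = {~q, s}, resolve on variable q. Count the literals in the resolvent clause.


Remove q from C1 and ~q from C2.
C1 remainder: {s, p}
C2 remainder: {s}
Union (resolvent): {p, s}
Resolvent has 2 literal(s).

2


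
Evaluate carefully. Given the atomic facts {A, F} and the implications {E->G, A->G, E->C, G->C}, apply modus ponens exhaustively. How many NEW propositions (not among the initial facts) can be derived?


Initial facts: {A, F}
Apply modus ponens to closure:
  A and A->G  =>  G
  G and G->C  =>  C
Final known: {A, C, F, G}
New propositions: {C, G}
Count = 2

2


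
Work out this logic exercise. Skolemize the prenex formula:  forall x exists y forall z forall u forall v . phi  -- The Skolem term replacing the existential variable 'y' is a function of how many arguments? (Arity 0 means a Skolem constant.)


Quantifier prefix: forall x exists y forall z forall u forall v
'y' is existentially quantified at position 2.
Universal variables preceding it: x
Skolem function arity = 1

1


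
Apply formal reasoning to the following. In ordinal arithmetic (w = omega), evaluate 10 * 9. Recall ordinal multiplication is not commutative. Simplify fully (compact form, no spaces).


Compute 10 * 9.
Ordinal * is associative and left-distributive over +, but NOT commutative; for finite n>1, n*w = w but w*n stays w*n.
Both finite; ordinal * agrees with natural *: 10 * 9 = 90.
Result = 90

90


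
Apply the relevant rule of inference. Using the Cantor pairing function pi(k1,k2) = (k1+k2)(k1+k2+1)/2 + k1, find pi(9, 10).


k1 + k2 = 19
(k1+k2)(k1+k2+1)/2 = 19 * 20 / 2 = 190
pi = 190 + 9 = 199

199


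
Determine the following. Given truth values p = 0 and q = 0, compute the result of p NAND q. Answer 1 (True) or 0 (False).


p = 0, q = 0
Operation: p NAND q
Evaluate: 0 NAND 0 = 1

1


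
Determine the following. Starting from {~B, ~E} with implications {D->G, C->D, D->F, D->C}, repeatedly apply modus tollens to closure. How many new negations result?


Initial negated facts: {~B, ~E}
Apply modus tollens to closure:
  (no implication fires)
Final negated: {~B, ~E}
New negations: {(none)}
Count = 0

0


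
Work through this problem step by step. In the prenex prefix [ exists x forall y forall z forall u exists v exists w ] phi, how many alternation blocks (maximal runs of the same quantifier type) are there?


Quantifier-type sequence: E A A A E E  (A=forall, E=exists)
Group into maximal same-type runs:
  Ex1 | Ax3 | Ex2
Number of blocks = 3

3


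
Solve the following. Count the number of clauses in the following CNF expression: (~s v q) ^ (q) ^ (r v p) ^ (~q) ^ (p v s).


A CNF formula is a conjunction of clauses.
Clauses are separated by ^.
Counting the conjuncts: 5 clauses.

5


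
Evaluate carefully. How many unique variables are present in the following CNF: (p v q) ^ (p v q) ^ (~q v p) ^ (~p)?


Identify each variable that appears in the formula.
Variables found: p, q
Count = 2

2


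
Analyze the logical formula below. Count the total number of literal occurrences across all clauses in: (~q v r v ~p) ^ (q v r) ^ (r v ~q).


Counting literals in each clause:
Clause 1: 3 literal(s)
Clause 2: 2 literal(s)
Clause 3: 2 literal(s)
Total = 7

7


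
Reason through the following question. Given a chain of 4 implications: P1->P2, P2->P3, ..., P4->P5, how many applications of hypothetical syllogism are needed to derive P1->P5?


With 4 implications in a chain connecting 5 propositions:
P1->P2, P2->P3, ..., P4->P5
Steps needed = (number of implications) - 1 = 4 - 1 = 3

3


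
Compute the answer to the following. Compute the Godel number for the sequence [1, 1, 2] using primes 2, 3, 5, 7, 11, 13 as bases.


Encode each element as an exponent of the corresponding prime:
  2^1 = 2
  3^1 = 3
  5^2 = 25
Product = 2 * 3 * 25 = 150

150


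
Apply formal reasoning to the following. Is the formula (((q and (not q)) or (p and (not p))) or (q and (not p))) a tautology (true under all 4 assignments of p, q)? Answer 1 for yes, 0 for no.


Check all 4 assignments:
p=0, q=0: 0
p=0, q=1: 1
p=1, q=0: 0
p=1, q=1: 0
Satisfying count = 1/4.
Tautology iff count = 4: no.

0


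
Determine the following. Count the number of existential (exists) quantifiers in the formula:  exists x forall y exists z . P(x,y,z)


Quantifier prefix: exists x forall y exists z
Mark each quantifier type:
  E U E
Universal count = 1, Existential count = 2
Asked for existential (exists) quantifiers: 2

2


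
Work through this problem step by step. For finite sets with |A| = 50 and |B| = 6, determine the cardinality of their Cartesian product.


The Cartesian product A x B contains all ordered pairs (a, b).
|A x B| = |A| * |B| = 50 * 6 = 300

300


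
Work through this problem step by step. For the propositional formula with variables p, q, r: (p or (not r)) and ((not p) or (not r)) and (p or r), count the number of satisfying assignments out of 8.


Evaluate all 8 assignments for p, q, r:
p=0, q=0, r=0: 0
p=0, q=0, r=1: 0
p=0, q=1, r=0: 0
p=0, q=1, r=1: 0
p=1, q=0, r=0: 1
p=1, q=0, r=1: 0
p=1, q=1, r=0: 1
p=1, q=1, r=1: 0
Satisfying count = 2

2


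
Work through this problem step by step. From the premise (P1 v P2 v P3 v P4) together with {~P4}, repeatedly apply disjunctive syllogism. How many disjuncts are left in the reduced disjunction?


Original disjuncts (4): P1, P2, P3, P4
Negated (eliminate): ~P4
Remaining disjuncts: P1, P2, P3
Count = 4 - 1 = 3

3


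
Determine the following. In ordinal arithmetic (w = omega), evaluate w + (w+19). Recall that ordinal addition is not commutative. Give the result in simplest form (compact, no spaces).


Compute w + (w+19).
Ordinal + is associative but NOT commutative; for finite n>0, n + w = w but w + n stays w+n.
w + (w+19) = (w+w) + 19 = w*2+19.
Result = w*2+19

w*2+19


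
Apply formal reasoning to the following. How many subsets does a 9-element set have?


The power set of a set with n elements has 2^n elements.
|P(S)| = 2^9 = 512

512


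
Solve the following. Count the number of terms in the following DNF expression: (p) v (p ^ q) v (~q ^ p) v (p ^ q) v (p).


A DNF formula is a disjunction of terms (conjunctions).
Terms are separated by v.
Counting the disjuncts: 5 terms.

5


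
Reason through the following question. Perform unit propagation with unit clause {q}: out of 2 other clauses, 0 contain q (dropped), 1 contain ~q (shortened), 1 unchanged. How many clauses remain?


Satisfied (removed): 0
Shortened (remain): 1
Unchanged (remain): 1
Remaining = 1 + 1 = 2

2


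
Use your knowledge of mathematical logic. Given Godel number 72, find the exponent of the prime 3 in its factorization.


Factorize 72 by dividing by 3 repeatedly.
Division steps: 3 divides 72 exactly 2 time(s).
Exponent of 3 = 2

2


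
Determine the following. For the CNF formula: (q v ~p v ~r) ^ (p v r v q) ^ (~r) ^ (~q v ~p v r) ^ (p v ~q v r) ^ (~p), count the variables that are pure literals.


Check each variable for pure literal status:
p: mixed (not pure)
q: mixed (not pure)
r: mixed (not pure)
Pure literal count = 0

0


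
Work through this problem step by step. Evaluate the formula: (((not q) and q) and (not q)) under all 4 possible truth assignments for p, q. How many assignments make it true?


Check all 4 assignments:
p=0, q=0: 0
p=0, q=1: 0
p=1, q=0: 0
p=1, q=1: 0
Count of True = 0

0


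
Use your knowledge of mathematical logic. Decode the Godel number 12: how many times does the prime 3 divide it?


Factorize 12 by dividing by 3 repeatedly.
Division steps: 3 divides 12 exactly 1 time(s).
Exponent of 3 = 1

1


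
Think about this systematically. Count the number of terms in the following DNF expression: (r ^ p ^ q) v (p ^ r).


A DNF formula is a disjunction of terms (conjunctions).
Terms are separated by v.
Counting the disjuncts: 2 terms.

2


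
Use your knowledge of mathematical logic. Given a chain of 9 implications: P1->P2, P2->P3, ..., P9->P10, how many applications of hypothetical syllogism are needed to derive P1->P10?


With 9 implications in a chain connecting 10 propositions:
P1->P2, P2->P3, ..., P9->P10
Steps needed = (number of implications) - 1 = 9 - 1 = 8

8


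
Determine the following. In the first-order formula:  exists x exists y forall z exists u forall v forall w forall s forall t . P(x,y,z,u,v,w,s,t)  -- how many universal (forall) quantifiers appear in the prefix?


Quantifier prefix: exists x exists y forall z exists u forall v forall w forall s forall t
Mark each quantifier type:
  E E U E U U U U
Universal count = 5, Existential count = 3
Asked for universal (forall) quantifiers: 5

5


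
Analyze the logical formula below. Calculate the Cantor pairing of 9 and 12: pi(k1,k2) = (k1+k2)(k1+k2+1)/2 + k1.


k1 + k2 = 21
(k1+k2)(k1+k2+1)/2 = 21 * 22 / 2 = 231
pi = 231 + 9 = 240

240


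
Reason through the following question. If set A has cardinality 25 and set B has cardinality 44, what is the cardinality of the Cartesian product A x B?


The Cartesian product A x B contains all ordered pairs (a, b).
|A x B| = |A| * |B| = 25 * 44 = 1100

1100


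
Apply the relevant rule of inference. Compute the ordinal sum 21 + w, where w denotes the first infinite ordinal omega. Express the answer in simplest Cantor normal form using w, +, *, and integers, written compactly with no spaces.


Compute 21 + w.
Ordinal + is associative but NOT commutative; for finite n>0, n + w = w but w + n stays w+n.
Any finite left addend is absorbed by w on the right: 21 + w = w.
Result = w

w


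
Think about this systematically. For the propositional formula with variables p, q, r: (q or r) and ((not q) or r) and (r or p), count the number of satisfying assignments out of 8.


Evaluate all 8 assignments for p, q, r:
p=0, q=0, r=0: 0
p=0, q=0, r=1: 1
p=0, q=1, r=0: 0
p=0, q=1, r=1: 1
p=1, q=0, r=0: 0
p=1, q=0, r=1: 1
p=1, q=1, r=0: 0
p=1, q=1, r=1: 1
Satisfying count = 4

4


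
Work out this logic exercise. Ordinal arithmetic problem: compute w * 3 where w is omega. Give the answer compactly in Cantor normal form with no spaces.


Compute w * 3.
Ordinal * is associative and left-distributive over +, but NOT commutative; for finite n>1, n*w = w but w*n stays w*n.
w * 3 means 3 copies of w concatenated: w*3.
Result = w*3

w*3


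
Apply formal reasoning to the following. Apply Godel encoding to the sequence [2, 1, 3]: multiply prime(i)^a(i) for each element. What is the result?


Encode each element as an exponent of the corresponding prime:
  2^2 = 4
  3^1 = 3
  5^3 = 125
Product = 4 * 3 * 125 = 1500

1500


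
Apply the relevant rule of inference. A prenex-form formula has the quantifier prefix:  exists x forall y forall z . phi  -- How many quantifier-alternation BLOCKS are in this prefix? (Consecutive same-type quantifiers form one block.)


Quantifier-type sequence: E A A  (A=forall, E=exists)
Group into maximal same-type runs:
  Ex1 | Ax2
Number of blocks = 2

2


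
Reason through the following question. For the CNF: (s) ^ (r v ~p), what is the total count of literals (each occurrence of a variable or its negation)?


Counting literals in each clause:
Clause 1: 1 literal(s)
Clause 2: 2 literal(s)
Total = 3

3


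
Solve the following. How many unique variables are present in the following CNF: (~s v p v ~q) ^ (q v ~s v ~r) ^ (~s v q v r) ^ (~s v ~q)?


Identify each variable that appears in the formula.
Variables found: p, q, r, s
Count = 4

4


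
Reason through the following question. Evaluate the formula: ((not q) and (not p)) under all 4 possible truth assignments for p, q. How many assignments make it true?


Check all 4 assignments:
p=0, q=0: 1
p=0, q=1: 0
p=1, q=0: 0
p=1, q=1: 0
Count of True = 1

1


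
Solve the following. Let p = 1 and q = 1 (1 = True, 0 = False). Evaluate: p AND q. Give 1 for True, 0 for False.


p = 1, q = 1
Operation: p AND q
Evaluate: 1 AND 1 = 1

1


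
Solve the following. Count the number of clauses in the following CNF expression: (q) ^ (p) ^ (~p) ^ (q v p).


A CNF formula is a conjunction of clauses.
Clauses are separated by ^.
Counting the conjuncts: 4 clauses.

4


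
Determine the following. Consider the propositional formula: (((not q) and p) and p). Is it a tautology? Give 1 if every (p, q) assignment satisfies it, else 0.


Check all 4 assignments:
p=0, q=0: 0
p=0, q=1: 0
p=1, q=0: 1
p=1, q=1: 0
Satisfying count = 1/4.
Tautology iff count = 4: no.

0


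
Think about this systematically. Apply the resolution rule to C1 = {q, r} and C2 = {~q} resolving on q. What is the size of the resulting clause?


Remove q from C1 and ~q from C2.
C1 remainder: {r}
C2 remainder: {}
Union (resolvent): {r}
Resolvent has 1 literal(s).

1


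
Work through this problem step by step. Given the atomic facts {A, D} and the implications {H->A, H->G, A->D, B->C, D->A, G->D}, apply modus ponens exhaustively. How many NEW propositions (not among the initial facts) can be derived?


Initial facts: {A, D}
Apply modus ponens to closure:
  (no implication fires)
Final known: {A, D}
New propositions: {(none)}
Count = 0

0


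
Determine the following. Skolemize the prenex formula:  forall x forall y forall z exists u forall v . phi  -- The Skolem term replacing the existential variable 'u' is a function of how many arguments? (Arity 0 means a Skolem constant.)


Quantifier prefix: forall x forall y forall z exists u forall v
'u' is existentially quantified at position 4.
Universal variables preceding it: x, y, z
Skolem function arity = 3

3


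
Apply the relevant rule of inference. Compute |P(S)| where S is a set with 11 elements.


The power set of a set with n elements has 2^n elements.
|P(S)| = 2^11 = 2048

2048


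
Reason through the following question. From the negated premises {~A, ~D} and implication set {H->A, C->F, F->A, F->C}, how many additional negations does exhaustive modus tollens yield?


Initial negated facts: {~A, ~D}
Apply modus tollens to closure:
  ~A and H->A  =>  ~H
  ~A and F->A  =>  ~F
  ~F and C->F  =>  ~C
Final negated: {~A, ~C, ~D, ~F, ~H}
New negations: {~C, ~F, ~H}
Count = 3

3


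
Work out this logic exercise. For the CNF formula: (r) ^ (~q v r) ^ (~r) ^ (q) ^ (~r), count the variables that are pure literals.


Check each variable for pure literal status:
p: absent (not pure)
q: mixed (not pure)
r: mixed (not pure)
Pure literal count = 0

0


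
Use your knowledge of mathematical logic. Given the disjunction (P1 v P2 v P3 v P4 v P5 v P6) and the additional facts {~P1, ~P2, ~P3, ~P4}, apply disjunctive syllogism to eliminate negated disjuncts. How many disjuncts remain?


Original disjuncts (6): P1, P2, P3, P4, P5, P6
Negated (eliminate): ~P1, ~P2, ~P3, ~P4
Remaining disjuncts: P5, P6
Count = 6 - 4 = 2

2


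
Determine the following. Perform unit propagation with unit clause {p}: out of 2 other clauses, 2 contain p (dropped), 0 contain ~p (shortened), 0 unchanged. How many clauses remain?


Satisfied (removed): 2
Shortened (remain): 0
Unchanged (remain): 0
Remaining = 0 + 0 = 0

0


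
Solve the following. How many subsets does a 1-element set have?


The power set of a set with n elements has 2^n elements.
|P(S)| = 2^1 = 2

2


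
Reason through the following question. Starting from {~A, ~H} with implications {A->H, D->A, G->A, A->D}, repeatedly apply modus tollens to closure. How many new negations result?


Initial negated facts: {~A, ~H}
Apply modus tollens to closure:
  ~A and D->A  =>  ~D
  ~A and G->A  =>  ~G
Final negated: {~A, ~D, ~G, ~H}
New negations: {~D, ~G}
Count = 2

2


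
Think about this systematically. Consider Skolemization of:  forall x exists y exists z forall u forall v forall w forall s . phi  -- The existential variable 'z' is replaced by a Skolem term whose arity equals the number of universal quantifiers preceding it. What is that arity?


Quantifier prefix: forall x exists y exists z forall u forall v forall w forall s
'z' is existentially quantified at position 3.
Universal variables preceding it: x
Skolem function arity = 1

1


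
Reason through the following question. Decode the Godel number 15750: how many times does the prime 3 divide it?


Factorize 15750 by dividing by 3 repeatedly.
Division steps: 3 divides 15750 exactly 2 time(s).
Exponent of 3 = 2

2


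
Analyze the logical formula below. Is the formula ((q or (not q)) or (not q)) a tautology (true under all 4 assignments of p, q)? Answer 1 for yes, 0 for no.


Check all 4 assignments:
p=0, q=0: 1
p=0, q=1: 1
p=1, q=0: 1
p=1, q=1: 1
Satisfying count = 4/4.
Tautology iff count = 4: yes.

1


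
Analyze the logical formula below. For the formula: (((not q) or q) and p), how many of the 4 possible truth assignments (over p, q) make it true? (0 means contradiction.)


Check all 4 assignments:
p=0, q=0: 0
p=0, q=1: 0
p=1, q=0: 1
p=1, q=1: 1
Count of True = 2

2


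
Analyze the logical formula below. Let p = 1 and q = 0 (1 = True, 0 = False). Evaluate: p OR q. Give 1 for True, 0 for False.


p = 1, q = 0
Operation: p OR q
Evaluate: 1 OR 0 = 1

1


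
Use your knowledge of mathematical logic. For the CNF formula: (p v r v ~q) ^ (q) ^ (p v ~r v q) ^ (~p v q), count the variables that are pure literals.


Check each variable for pure literal status:
p: mixed (not pure)
q: mixed (not pure)
r: mixed (not pure)
Pure literal count = 0

0


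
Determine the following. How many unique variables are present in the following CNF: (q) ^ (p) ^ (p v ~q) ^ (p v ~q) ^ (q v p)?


Identify each variable that appears in the formula.
Variables found: p, q
Count = 2

2


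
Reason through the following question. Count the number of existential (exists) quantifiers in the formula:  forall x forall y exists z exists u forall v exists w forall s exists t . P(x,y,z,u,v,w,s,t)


Quantifier prefix: forall x forall y exists z exists u forall v exists w forall s exists t
Mark each quantifier type:
  U U E E U E U E
Universal count = 4, Existential count = 4
Asked for existential (exists) quantifiers: 4

4


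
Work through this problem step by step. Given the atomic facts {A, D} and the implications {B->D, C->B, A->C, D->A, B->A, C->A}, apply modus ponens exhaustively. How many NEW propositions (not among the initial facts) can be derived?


Initial facts: {A, D}
Apply modus ponens to closure:
  A and A->C  =>  C
  C and C->B  =>  B
Final known: {A, B, C, D}
New propositions: {B, C}
Count = 2

2


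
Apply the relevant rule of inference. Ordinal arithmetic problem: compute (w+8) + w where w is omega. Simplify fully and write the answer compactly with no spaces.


Compute (w+8) + w.
Ordinal + is associative but NOT commutative; for finite n>0, n + w = w but w + n stays w+n.
(w+8) + w = w + (8+w) = w + w = w*2 (the finite tail 8 is absorbed by the right w).
Result = w*2

w*2


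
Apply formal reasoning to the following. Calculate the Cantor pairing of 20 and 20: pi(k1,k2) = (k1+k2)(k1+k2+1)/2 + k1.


k1 + k2 = 40
(k1+k2)(k1+k2+1)/2 = 40 * 41 / 2 = 820
pi = 820 + 20 = 840

840


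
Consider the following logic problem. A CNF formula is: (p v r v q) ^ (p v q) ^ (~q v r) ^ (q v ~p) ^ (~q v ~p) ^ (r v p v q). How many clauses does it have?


A CNF formula is a conjunction of clauses.
Clauses are separated by ^.
Counting the conjuncts: 6 clauses.

6


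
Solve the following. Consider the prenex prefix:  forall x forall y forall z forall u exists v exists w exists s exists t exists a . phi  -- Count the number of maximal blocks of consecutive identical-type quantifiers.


Quantifier-type sequence: A A A A E E E E E  (A=forall, E=exists)
Group into maximal same-type runs:
  Ax4 | Ex5
Number of blocks = 2

2


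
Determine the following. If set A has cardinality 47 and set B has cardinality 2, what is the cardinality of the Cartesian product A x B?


The Cartesian product A x B contains all ordered pairs (a, b).
|A x B| = |A| * |B| = 47 * 2 = 94

94


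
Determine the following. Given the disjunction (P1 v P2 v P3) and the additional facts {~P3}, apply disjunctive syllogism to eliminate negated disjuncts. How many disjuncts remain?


Original disjuncts (3): P1, P2, P3
Negated (eliminate): ~P3
Remaining disjuncts: P1, P2
Count = 3 - 1 = 2

2


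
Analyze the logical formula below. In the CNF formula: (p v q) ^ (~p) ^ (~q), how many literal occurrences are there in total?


Counting literals in each clause:
Clause 1: 2 literal(s)
Clause 2: 1 literal(s)
Clause 3: 1 literal(s)
Total = 4

4


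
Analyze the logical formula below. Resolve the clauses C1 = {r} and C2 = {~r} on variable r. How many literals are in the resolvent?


Remove r from C1 and ~r from C2.
C1 remainder: {}
C2 remainder: {}
Union (resolvent): {} (empty clause)
Resolvent has 0 literal(s).

0


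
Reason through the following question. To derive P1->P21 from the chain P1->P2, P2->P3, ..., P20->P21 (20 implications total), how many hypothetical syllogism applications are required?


With 20 implications in a chain connecting 21 propositions:
P1->P2, P2->P3, ..., P20->P21
Steps needed = (number of implications) - 1 = 20 - 1 = 19

19


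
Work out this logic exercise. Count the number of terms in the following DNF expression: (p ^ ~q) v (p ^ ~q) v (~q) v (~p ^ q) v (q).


A DNF formula is a disjunction of terms (conjunctions).
Terms are separated by v.
Counting the disjuncts: 5 terms.

5


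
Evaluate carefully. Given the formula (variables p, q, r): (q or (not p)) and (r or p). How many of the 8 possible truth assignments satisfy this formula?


Evaluate all 8 assignments for p, q, r:
p=0, q=0, r=0: 0
p=0, q=0, r=1: 1
p=0, q=1, r=0: 0
p=0, q=1, r=1: 1
p=1, q=0, r=0: 0
p=1, q=0, r=1: 0
p=1, q=1, r=0: 1
p=1, q=1, r=1: 1
Satisfying count = 4

4


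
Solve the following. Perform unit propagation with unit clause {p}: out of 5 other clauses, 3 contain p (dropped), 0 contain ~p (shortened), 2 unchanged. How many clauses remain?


Satisfied (removed): 3
Shortened (remain): 0
Unchanged (remain): 2
Remaining = 0 + 2 = 2

2


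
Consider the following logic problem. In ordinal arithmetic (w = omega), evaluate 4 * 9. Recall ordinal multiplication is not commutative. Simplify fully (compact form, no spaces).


Compute 4 * 9.
Ordinal * is associative and left-distributive over +, but NOT commutative; for finite n>1, n*w = w but w*n stays w*n.
Both finite; ordinal * agrees with natural *: 4 * 9 = 36.
Result = 36

36


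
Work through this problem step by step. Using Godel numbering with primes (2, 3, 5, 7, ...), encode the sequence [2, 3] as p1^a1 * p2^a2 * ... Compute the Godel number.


Encode each element as an exponent of the corresponding prime:
  2^2 = 4
  3^3 = 27
Product = 4 * 27 = 108

108


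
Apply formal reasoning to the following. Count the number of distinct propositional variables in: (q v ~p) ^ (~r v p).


Identify each variable that appears in the formula.
Variables found: p, q, r
Count = 3

3


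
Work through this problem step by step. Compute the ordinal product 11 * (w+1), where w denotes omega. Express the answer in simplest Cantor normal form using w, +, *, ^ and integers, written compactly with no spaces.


Compute 11 * (w+1).
Ordinal * is associative and left-distributive over +, but NOT commutative; for finite n>1, n*w = w but w*n stays w*n.
By left-distributivity: 11 * (w+1) = 11*w + 11*1 = w + 11 = w+11.
Result = w+11

w+11


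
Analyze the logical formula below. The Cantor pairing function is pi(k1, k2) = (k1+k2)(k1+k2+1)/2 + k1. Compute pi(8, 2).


k1 + k2 = 10
(k1+k2)(k1+k2+1)/2 = 10 * 11 / 2 = 55
pi = 55 + 8 = 63

63


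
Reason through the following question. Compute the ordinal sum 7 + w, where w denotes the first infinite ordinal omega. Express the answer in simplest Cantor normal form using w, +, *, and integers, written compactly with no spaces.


Compute 7 + w.
Ordinal + is associative but NOT commutative; for finite n>0, n + w = w but w + n stays w+n.
Any finite left addend is absorbed by w on the right: 7 + w = w.
Result = w

w


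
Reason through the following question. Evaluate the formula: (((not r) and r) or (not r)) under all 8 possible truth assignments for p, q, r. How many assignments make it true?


Check all 8 assignments:
p=0, q=0, r=0: 1
p=0, q=0, r=1: 0
p=0, q=1, r=0: 1
p=0, q=1, r=1: 0
p=1, q=0, r=0: 1
p=1, q=0, r=1: 0
p=1, q=1, r=0: 1
p=1, q=1, r=1: 0
Count of True = 4

4


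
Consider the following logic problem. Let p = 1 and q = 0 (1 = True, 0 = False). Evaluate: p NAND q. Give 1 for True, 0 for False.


p = 1, q = 0
Operation: p NAND q
Evaluate: 1 NAND 0 = 1

1


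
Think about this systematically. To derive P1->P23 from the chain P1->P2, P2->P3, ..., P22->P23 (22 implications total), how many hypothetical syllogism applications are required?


With 22 implications in a chain connecting 23 propositions:
P1->P2, P2->P3, ..., P22->P23
Steps needed = (number of implications) - 1 = 22 - 1 = 21

21


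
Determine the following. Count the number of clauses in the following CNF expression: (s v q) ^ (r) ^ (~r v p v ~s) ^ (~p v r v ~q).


A CNF formula is a conjunction of clauses.
Clauses are separated by ^.
Counting the conjuncts: 4 clauses.

4
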